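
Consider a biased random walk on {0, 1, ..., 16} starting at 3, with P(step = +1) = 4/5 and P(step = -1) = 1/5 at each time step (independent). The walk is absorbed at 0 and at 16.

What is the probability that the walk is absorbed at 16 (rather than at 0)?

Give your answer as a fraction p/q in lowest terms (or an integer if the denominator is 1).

Biased walk: p = 4/5, q = 1/5, r = q/p = 1/4
Gambler's ruin: P(hit 16 before 0 | start at 3) = (1 - r^a)/(1 - r^N)
r^3 = 1/64; r^16 = 1/4294967296
P = (1 - 1/64) / (1 - 1/4294967296) = 63/64 / 4294967295/4294967296 = 1409286144/1431655765

Answer: 1409286144/1431655765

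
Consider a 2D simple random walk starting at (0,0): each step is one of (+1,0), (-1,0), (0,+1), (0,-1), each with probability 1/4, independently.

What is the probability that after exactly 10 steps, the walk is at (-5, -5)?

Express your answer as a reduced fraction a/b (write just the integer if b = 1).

Answer: 63/262144

Derivation:
Let h be the number of horizontal steps (so 10-h are vertical). To end at (-5,-5) need (h-5)/2 right-steps and ((10-h)-5)/2 up-steps.
Sum over h with 5 ≤ h ≤ 5, h ≡ 1 (mod 2), 10-h ≡ 1 (mod 2):
h=5: C(10,5)·C(5,0)·C(5,0) = 252·1·1 = 252
Total favorable: 252
Total paths: 4^10 = 1048576
P = 252/1048576 = 63/262144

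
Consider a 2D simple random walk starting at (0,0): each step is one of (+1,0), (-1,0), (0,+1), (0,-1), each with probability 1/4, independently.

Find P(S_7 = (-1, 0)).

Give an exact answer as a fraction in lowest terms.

Answer: 1225/16384

Derivation:
Let h be the number of horizontal steps (so 7-h are vertical). To end at (-1,0) need (h-1)/2 right-steps and ((7-h)+0)/2 up-steps.
Sum over h with 1 ≤ h ≤ 7, h ≡ 1 (mod 2), 7-h ≡ 0 (mod 2):
h=1: C(7,1)·C(1,0)·C(6,3) = 7·1·20 = 140
h=3: C(7,3)·C(3,1)·C(4,2) = 35·3·6 = 630
h=5: C(7,5)·C(5,2)·C(2,1) = 21·10·2 = 420
h=7: C(7,7)·C(7,3)·C(0,0) = 1·35·1 = 35
Total favorable: 1225
Total paths: 4^7 = 16384
P = 1225/16384 = 1225/16384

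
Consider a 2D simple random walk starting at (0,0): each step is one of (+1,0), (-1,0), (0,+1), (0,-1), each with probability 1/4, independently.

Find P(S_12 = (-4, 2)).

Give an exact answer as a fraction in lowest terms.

Answer: 5445/524288

Derivation:
Let h be the number of horizontal steps (so 12-h are vertical). To end at (-4,2) need (h-4)/2 right-steps and ((12-h)+2)/2 up-steps.
Sum over h with 4 ≤ h ≤ 10, h ≡ 0 (mod 2), 12-h ≡ 0 (mod 2):
h=4: C(12,4)·C(4,0)·C(8,5) = 495·1·56 = 27720
h=6: C(12,6)·C(6,1)·C(6,4) = 924·6·15 = 83160
h=8: C(12,8)·C(8,2)·C(4,3) = 495·28·4 = 55440
h=10: C(12,10)·C(10,3)·C(2,2) = 66·120·1 = 7920
Total favorable: 174240
Total paths: 4^12 = 16777216
P = 174240/16777216 = 5445/524288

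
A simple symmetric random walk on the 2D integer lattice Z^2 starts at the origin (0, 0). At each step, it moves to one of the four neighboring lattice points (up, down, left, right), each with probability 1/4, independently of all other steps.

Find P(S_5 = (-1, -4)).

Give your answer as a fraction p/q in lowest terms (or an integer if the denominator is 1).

Answer: 5/1024

Derivation:
Let h be the number of horizontal steps (so 5-h are vertical). To end at (-1,-4) need (h-1)/2 right-steps and ((5-h)-4)/2 up-steps.
Sum over h with 1 ≤ h ≤ 1, h ≡ 1 (mod 2), 5-h ≡ 0 (mod 2):
h=1: C(5,1)·C(1,0)·C(4,0) = 5·1·1 = 5
Total favorable: 5
Total paths: 4^5 = 1024
P = 5/1024 = 5/1024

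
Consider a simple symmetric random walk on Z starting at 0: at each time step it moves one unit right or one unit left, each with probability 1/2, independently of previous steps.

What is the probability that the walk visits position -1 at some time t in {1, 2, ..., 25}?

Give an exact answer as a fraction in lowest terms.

Count via complement. Let g(t,s) = #length-t paths at position s with S_1..S_t all ≠ -1.
g(t,s) = g(t-1,s-1) + g(t-1,s+1) for s ≠ -1; g(t,-1) = 0.
t=0: g(0,0)=1
t=1: g(1,1)=1
t=2: g(2,0)=1 g(2,2)=1
t=3: g(3,1)=2 g(3,3)=1
t=4: g(4,0)=2 g(4,2)=3 g(4,4)=1
t=5: g(5,1)=5 g(5,3)=4 g(5,5)=1
t=6: g(6,0)=5 g(6,2)=9 g(6,4)=5 g(6,6)=1
t=7: g(7,1)=14 g(7,3)=14 g(7,5)=6 g(7,7)=1
t=8: g(8,0)=14 g(8,2)=28 g(8,4)=20 g(8,6)=7 g(8,8)=1
t=9: g(9,1)=42 g(9,3)=48 g(9,5)=27 g(9,7)=8 g(9,9)=1
t=10: g(10,0)=42 g(10,2)=90 g(10,4)=75 g(10,6)=35 g(10,8)=9 g(10,10)=1
t=11: g(11,1)=132 g(11,3)=165 g(11,5)=110 g(11,7)=44 g(11,9)=10 g(11,11)=1
t=12: g(12,0)=132 g(12,2)=297 g(12,4)=275 g(12,6)=154 g(12,8)=54 g(12,10)=11 g(12,12)=1
t=13: g(13,1)=429 g(13,3)=572 g(13,5)=429 g(13,7)=208 g(13,9)=65 g(13,11)=12 g(13,13)=1
t=14: g(14,0)=429 g(14,2)=1001 g(14,4)=1001 g(14,6)=637 g(14,8)=273 g(14,10)=77 g(14,12)=13 g(14,14)=1
t=15: g(15,1)=1430 g(15,3)=2002 g(15,5)=1638 g(15,7)=910 g(15,9)=350 g(15,11)=90 g(15,13)=14 g(15,15)=1
t=16: g(16,0)=1430 g(16,2)=3432 g(16,4)=3640 g(16,6)=2548 g(16,8)=1260 g(16,10)=440 g(16,12)=104 g(16,14)=15 g(16,16)=1
t=17: g(17,1)=4862 g(17,3)=7072 g(17,5)=6188 g(17,7)=3808 g(17,9)=1700 g(17,11)=544 g(17,13)=119 g(17,15)=16 g(17,17)=1
t=18: g(18,0)=4862 g(18,2)=11934 g(18,4)=13260 g(18,6)=9996 g(18,8)=5508 g(18,10)=2244 g(18,12)=663 g(18,14)=135 g(18,16)=17 g(18,18)=1
t=19: g(19,1)=16796 g(19,3)=25194 g(19,5)=23256 g(19,7)=15504 g(19,9)=7752 g(19,11)=2907 g(19,13)=798 g(19,15)=152 g(19,17)=18 g(19,19)=1
t=20: g(20,0)=16796 g(20,2)=41990 g(20,4)=48450 g(20,6)=38760 g(20,8)=23256 g(20,10)=10659 g(20,12)=3705 g(20,14)=950 g(20,16)=170 g(20,18)=19 g(20,20)=1
t=21: g(21,1)=58786 g(21,3)=90440 g(21,5)=87210 g(21,7)=62016 g(21,9)=33915 g(21,11)=14364 g(21,13)=4655 g(21,15)=1120 g(21,17)=189 g(21,19)=20 g(21,21)=1
t=22: g(22,0)=58786 g(22,2)=149226 g(22,4)=177650 g(22,6)=149226 g(22,8)=95931 g(22,10)=48279 g(22,12)=19019 g(22,14)=5775 g(22,16)=1309 g(22,18)=209 g(22,20)=21 g(22,22)=1
t=23: g(23,1)=208012 g(23,3)=326876 g(23,5)=326876 g(23,7)=245157 g(23,9)=144210 g(23,11)=67298 g(23,13)=24794 g(23,15)=7084 g(23,17)=1518 g(23,19)=230 g(23,21)=22 g(23,23)=1
t=24: g(24,0)=208012 g(24,2)=534888 g(24,4)=653752 g(24,6)=572033 g(24,8)=389367 g(24,10)=211508 g(24,12)=92092 g(24,14)=31878 g(24,16)=8602 g(24,18)=1748 g(24,20)=252 g(24,22)=23 g(24,24)=1
t=25: g(25,1)=742900 g(25,3)=1188640 g(25,5)=1225785 g(25,7)=961400 g(25,9)=600875 g(25,11)=303600 g(25,13)=123970 g(25,15)=40480 g(25,17)=10350 g(25,19)=2000 g(25,21)=275 g(25,23)=24 g(25,25)=1
Paths never hitting -1: Σ_s g(25,s) = 5200300
Paths hitting -1: 2^25 - 5200300 = 28354132
P = 28354132/33554432 = 7088533/8388608

Answer: 7088533/8388608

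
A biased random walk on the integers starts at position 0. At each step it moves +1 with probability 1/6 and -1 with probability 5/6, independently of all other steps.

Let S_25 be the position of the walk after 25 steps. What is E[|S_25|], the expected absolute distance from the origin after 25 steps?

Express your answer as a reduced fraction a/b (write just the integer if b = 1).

Answer: 19743431771072038975/1184595334580404224

Derivation:
S_25 takes values m ≡ 1 (mod 2) with |m| ≤ 25; P(S_25=m) = C(25,(25+m)/2) · (1/6)^((25+m)/2) · (5/6)^((25-m)/2).
Distribution: P(S=-25)=298023223876953125/28430288029929701376, P(S=-23)=1490116119384765625/28430288029929701376, P(S=-21)=298023223876953125/2369190669160808448, P(S=-19)=1370906829833984375/7107572007482425344, P(S=-17)=3015995025634765625/14215144014964850688, P(S=-15)=844478607177734375/4738381338321616896, P(S=-13)=844478607177734375/7107572007482425344, P(S=-11)=458431243896484375/7107572007482425344, P(S=-9)=91686248779296875/3158920892214411264, P(S=-7)=311733245849609375/28430288029929701376, P(S=-5)=12469329833984375/3553786003741212672, P(S=-3)=1133575439453125/1184595334580404224, P(S=-1)=1587005615234375/7107572007482425344, P(S=1)=317401123046875/7107572007482425344, P(S=3)=9068603515625/1184595334580404224, P(S=5)=3990185546875/3553786003741212672, P(S=7)=3990185546875/28430288029929701376, P(S=9)=46943359375/3158920892214411264, P(S=11)=9388671875/7107572007482425344, P(S=13)=691796875/7107572007482425344, P(S=15)=27671875/4738381338321616896, P(S=17)=3953125/14215144014964850688, P(S=19)=71875/7107572007482425344, P(S=21)=625/2369190669160808448, P(S=23)=125/28430288029929701376, P(S=25)=1/28430288029929701376
E[|S_25|] = Σ_m |m|·P(S_25=m) = 19743431771072038975/1184595334580404224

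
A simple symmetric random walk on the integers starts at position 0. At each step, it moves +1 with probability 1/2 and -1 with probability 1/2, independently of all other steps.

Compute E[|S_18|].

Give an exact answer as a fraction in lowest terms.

Answer: 109395/32768

Derivation:
S_18 takes values m ≡ 0 (mod 2) with |m| ≤ 18; P(S_18=m) = C(18,(18+m)/2)/2^18.
Total paths: 2^18 = 262144
Distribution: P(S=-18)=1/262144, P(S=-16)=18/262144, P(S=-14)=153/262144, P(S=-12)=816/262144, P(S=-10)=3060/262144, P(S=-8)=8568/262144, P(S=-6)=18564/262144, P(S=-4)=31824/262144, P(S=-2)=43758/262144, P(S=0)=48620/262144, P(S=2)=43758/262144, P(S=4)=31824/262144, P(S=6)=18564/262144, P(S=8)=8568/262144, P(S=10)=3060/262144, P(S=12)=816/262144, P(S=14)=153/262144, P(S=16)=18/262144, P(S=18)=1/262144
E[|S_18|] = Σ_m |m|·P(S_18=m) = 875160/262144 = 109395/32768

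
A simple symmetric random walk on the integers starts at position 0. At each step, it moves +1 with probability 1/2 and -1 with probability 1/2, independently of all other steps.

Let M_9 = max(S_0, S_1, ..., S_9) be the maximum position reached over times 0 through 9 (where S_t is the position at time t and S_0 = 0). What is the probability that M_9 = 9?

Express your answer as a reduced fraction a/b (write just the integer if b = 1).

Answer: 1/512

Derivation:
Let M_9 = max(S_0,...,S_9). Use the reflection principle: for j ≥ 1, #{paths with M_9 ≥ j} = #{S_9 ≥ j} + #{S_9 ≥ j+1}.
By reflection, #{M_9 ≥ 9} = #{S_9 ≥ 9} + #{S_9 ≥ 10} = 1 + 0 = 1.
#{M_9 ≥ 10} = #{S_9 ≥ 10} + #{S_9 ≥ 11} = 0 + 0 = 0.
#{M_9 = 9} = 1 - 0 = 1.
P(M_9 = 9) = 1/512 = 1/512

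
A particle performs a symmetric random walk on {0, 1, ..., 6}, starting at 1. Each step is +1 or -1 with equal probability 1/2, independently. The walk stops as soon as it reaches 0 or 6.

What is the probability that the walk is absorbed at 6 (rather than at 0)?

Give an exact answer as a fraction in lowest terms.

Symmetric walk (p = 1/2): the harmonic-function argument gives P(hit 6 before 0 | start at 1) = a/N.
P = 1/6 = 1/6

Answer: 1/6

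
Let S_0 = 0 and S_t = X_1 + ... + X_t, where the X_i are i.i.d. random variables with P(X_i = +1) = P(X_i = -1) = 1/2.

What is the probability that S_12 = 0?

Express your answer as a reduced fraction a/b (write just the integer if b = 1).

To return to 0 after 12 steps: need exactly 6 steps of +1 and 6 of -1.
Favorable paths: C(12,6) = 924
Total paths: 2^12 = 4096
P = 924/4096 = 231/1024

Answer: 231/1024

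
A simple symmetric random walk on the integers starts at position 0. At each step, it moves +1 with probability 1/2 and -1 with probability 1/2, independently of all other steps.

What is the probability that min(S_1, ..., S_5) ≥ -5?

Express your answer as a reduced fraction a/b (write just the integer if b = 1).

Let f(t,s) = #length-t paths at position s with S_1..S_t all ≥ -5.
f(t,s) = f(t-1,s-1) + f(t-1,s+1) for s ≥ -5; f(t,s) = 0 for s < -5.
t=0: f(0,0)=1
t=1: f(1,-1)=1 f(1,1)=1
t=2: f(2,-2)=1 f(2,0)=2 f(2,2)=1
t=3: f(3,-3)=1 f(3,-1)=3 f(3,1)=3 f(3,3)=1
t=4: f(4,-4)=1 f(4,-2)=4 f(4,0)=6 f(4,2)=4 f(4,4)=1
t=5: f(5,-5)=1 f(5,-3)=5 f(5,-1)=10 f(5,1)=10 f(5,3)=5 f(5,5)=1
Σ_s f(5,s) = 32
P = 32/32 = 1

Answer: 1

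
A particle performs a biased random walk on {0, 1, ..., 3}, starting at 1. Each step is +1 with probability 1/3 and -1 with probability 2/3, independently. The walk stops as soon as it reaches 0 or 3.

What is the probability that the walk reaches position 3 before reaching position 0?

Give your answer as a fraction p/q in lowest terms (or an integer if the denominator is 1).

Biased walk: p = 1/3, q = 2/3, r = q/p = 2
Gambler's ruin: P(hit 3 before 0 | start at 1) = (1 - r^a)/(1 - r^N)
r^1 = 2; r^3 = 8
P = (1 - 2) / (1 - 8) = -1 / -7 = 1/7

Answer: 1/7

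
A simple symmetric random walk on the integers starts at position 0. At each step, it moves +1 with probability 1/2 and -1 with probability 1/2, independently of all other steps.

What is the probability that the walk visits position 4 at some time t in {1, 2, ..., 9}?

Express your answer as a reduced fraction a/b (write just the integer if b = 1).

Answer: 23/128

Derivation:
Count via complement. Let g(t,s) = #length-t paths at position s with S_1..S_t all ≠ 4.
g(t,s) = g(t-1,s-1) + g(t-1,s+1) for s ≠ 4; g(t,4) = 0.
t=0: g(0,0)=1
t=1: g(1,-1)=1 g(1,1)=1
t=2: g(2,-2)=1 g(2,0)=2 g(2,2)=1
t=3: g(3,-3)=1 g(3,-1)=3 g(3,1)=3 g(3,3)=1
t=4: g(4,-4)=1 g(4,-2)=4 g(4,0)=6 g(4,2)=4
t=5: g(5,-5)=1 g(5,-3)=5 g(5,-1)=10 g(5,1)=10 g(5,3)=4
t=6: g(6,-6)=1 g(6,-4)=6 g(6,-2)=15 g(6,0)=20 g(6,2)=14
t=7: g(7,-7)=1 g(7,-5)=7 g(7,-3)=21 g(7,-1)=35 g(7,1)=34 g(7,3)=14
t=8: g(8,-8)=1 g(8,-6)=8 g(8,-4)=28 g(8,-2)=56 g(8,0)=69 g(8,2)=48
t=9: g(9,-9)=1 g(9,-7)=9 g(9,-5)=36 g(9,-3)=84 g(9,-1)=125 g(9,1)=117 g(9,3)=48
Paths never hitting 4: Σ_s g(9,s) = 420
Paths hitting 4: 2^9 - 420 = 92
P = 92/512 = 23/128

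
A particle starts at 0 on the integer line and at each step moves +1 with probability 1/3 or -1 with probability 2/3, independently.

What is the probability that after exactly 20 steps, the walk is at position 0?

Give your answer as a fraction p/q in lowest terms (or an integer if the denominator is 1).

To be at 0 after 20 steps: need exactly 10 steps of +1 and 10 of -1.
Number of such sequences: C(20,10) = 184756
Each has probability (1/3)^10 · (2/3)^10 = 1024/3486784401
P = 184756 · 1024/3486784401 = 189190144/3486784401

Answer: 189190144/3486784401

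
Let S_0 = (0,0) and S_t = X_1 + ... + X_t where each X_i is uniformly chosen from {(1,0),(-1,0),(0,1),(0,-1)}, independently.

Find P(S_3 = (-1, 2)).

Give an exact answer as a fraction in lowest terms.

Let h be the number of horizontal steps (so 3-h are vertical). To end at (-1,2) need (h-1)/2 right-steps and ((3-h)+2)/2 up-steps.
Sum over h with 1 ≤ h ≤ 1, h ≡ 1 (mod 2), 3-h ≡ 0 (mod 2):
h=1: C(3,1)·C(1,0)·C(2,2) = 3·1·1 = 3
Total favorable: 3
Total paths: 4^3 = 64
P = 3/64 = 3/64

Answer: 3/64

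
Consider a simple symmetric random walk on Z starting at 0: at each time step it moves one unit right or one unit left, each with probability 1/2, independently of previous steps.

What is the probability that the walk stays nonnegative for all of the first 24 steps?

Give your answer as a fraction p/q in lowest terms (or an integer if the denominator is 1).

Let f(t,s) = #length-t paths at position s with S_1..S_t all ≥ 0.
f(t,s) = f(t-1,s-1) + f(t-1,s+1) for s ≥ 0; f(t,s) = 0 for s < 0.
t=0: f(0,0)=1
t=1: f(1,1)=1
t=2: f(2,0)=1 f(2,2)=1
t=3: f(3,1)=2 f(3,3)=1
t=4: f(4,0)=2 f(4,2)=3 f(4,4)=1
t=5: f(5,1)=5 f(5,3)=4 f(5,5)=1
t=6: f(6,0)=5 f(6,2)=9 f(6,4)=5 f(6,6)=1
t=7: f(7,1)=14 f(7,3)=14 f(7,5)=6 f(7,7)=1
t=8: f(8,0)=14 f(8,2)=28 f(8,4)=20 f(8,6)=7 f(8,8)=1
t=9: f(9,1)=42 f(9,3)=48 f(9,5)=27 f(9,7)=8 f(9,9)=1
t=10: f(10,0)=42 f(10,2)=90 f(10,4)=75 f(10,6)=35 f(10,8)=9 f(10,10)=1
t=11: f(11,1)=132 f(11,3)=165 f(11,5)=110 f(11,7)=44 f(11,9)=10 f(11,11)=1
t=12: f(12,0)=132 f(12,2)=297 f(12,4)=275 f(12,6)=154 f(12,8)=54 f(12,10)=11 f(12,12)=1
t=13: f(13,1)=429 f(13,3)=572 f(13,5)=429 f(13,7)=208 f(13,9)=65 f(13,11)=12 f(13,13)=1
t=14: f(14,0)=429 f(14,2)=1001 f(14,4)=1001 f(14,6)=637 f(14,8)=273 f(14,10)=77 f(14,12)=13 f(14,14)=1
t=15: f(15,1)=1430 f(15,3)=2002 f(15,5)=1638 f(15,7)=910 f(15,9)=350 f(15,11)=90 f(15,13)=14 f(15,15)=1
t=16: f(16,0)=1430 f(16,2)=3432 f(16,4)=3640 f(16,6)=2548 f(16,8)=1260 f(16,10)=440 f(16,12)=104 f(16,14)=15 f(16,16)=1
t=17: f(17,1)=4862 f(17,3)=7072 f(17,5)=6188 f(17,7)=3808 f(17,9)=1700 f(17,11)=544 f(17,13)=119 f(17,15)=16 f(17,17)=1
t=18: f(18,0)=4862 f(18,2)=11934 f(18,4)=13260 f(18,6)=9996 f(18,8)=5508 f(18,10)=2244 f(18,12)=663 f(18,14)=135 f(18,16)=17 f(18,18)=1
t=19: f(19,1)=16796 f(19,3)=25194 f(19,5)=23256 f(19,7)=15504 f(19,9)=7752 f(19,11)=2907 f(19,13)=798 f(19,15)=152 f(19,17)=18 f(19,19)=1
t=20: f(20,0)=16796 f(20,2)=41990 f(20,4)=48450 f(20,6)=38760 f(20,8)=23256 f(20,10)=10659 f(20,12)=3705 f(20,14)=950 f(20,16)=170 f(20,18)=19 f(20,20)=1
t=21: f(21,1)=58786 f(21,3)=90440 f(21,5)=87210 f(21,7)=62016 f(21,9)=33915 f(21,11)=14364 f(21,13)=4655 f(21,15)=1120 f(21,17)=189 f(21,19)=20 f(21,21)=1
t=22: f(22,0)=58786 f(22,2)=149226 f(22,4)=177650 f(22,6)=149226 f(22,8)=95931 f(22,10)=48279 f(22,12)=19019 f(22,14)=5775 f(22,16)=1309 f(22,18)=209 f(22,20)=21 f(22,22)=1
t=23: f(23,1)=208012 f(23,3)=326876 f(23,5)=326876 f(23,7)=245157 f(23,9)=144210 f(23,11)=67298 f(23,13)=24794 f(23,15)=7084 f(23,17)=1518 f(23,19)=230 f(23,21)=22 f(23,23)=1
t=24: f(24,0)=208012 f(24,2)=534888 f(24,4)=653752 f(24,6)=572033 f(24,8)=389367 f(24,10)=211508 f(24,12)=92092 f(24,14)=31878 f(24,16)=8602 f(24,18)=1748 f(24,20)=252 f(24,22)=23 f(24,24)=1
Σ_s f(24,s) = 2704156
P = 2704156/16777216 = 676039/4194304

Answer: 676039/4194304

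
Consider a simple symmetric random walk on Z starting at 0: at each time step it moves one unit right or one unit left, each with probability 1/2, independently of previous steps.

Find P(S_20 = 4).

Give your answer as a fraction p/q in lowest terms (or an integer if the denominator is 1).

To reach position 4 after 20 steps: need 12 steps of +1 and 8 of -1.
Favorable paths: C(20,12) = 125970
Total paths: 2^20 = 1048576
P = 125970/1048576 = 62985/524288

Answer: 62985/524288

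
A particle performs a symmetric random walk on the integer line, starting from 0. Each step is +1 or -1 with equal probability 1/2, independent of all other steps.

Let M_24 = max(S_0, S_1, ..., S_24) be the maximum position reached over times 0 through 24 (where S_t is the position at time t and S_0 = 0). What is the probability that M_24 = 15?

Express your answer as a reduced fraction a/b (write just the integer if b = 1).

Let M_24 = max(S_0,...,S_24). Use the reflection principle: for j ≥ 1, #{paths with M_24 ≥ j} = #{S_24 ≥ j} + #{S_24 ≥ j+1}.
By reflection, #{M_24 ≥ 15} = #{S_24 ≥ 15} + #{S_24 ≥ 16} = 12951 + 12951 = 25902.
#{M_24 ≥ 16} = #{S_24 ≥ 16} + #{S_24 ≥ 17} = 12951 + 2325 = 15276.
#{M_24 = 15} = 25902 - 15276 = 10626.
P(M_24 = 15) = 10626/16777216 = 5313/8388608

Answer: 5313/8388608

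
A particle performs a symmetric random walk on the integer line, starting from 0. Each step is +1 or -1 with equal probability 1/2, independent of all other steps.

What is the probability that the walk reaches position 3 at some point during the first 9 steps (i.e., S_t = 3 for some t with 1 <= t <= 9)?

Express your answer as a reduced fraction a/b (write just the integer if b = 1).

Answer: 11/32

Derivation:
Count via complement. Let g(t,s) = #length-t paths at position s with S_1..S_t all ≠ 3.
g(t,s) = g(t-1,s-1) + g(t-1,s+1) for s ≠ 3; g(t,3) = 0.
t=0: g(0,0)=1
t=1: g(1,-1)=1 g(1,1)=1
t=2: g(2,-2)=1 g(2,0)=2 g(2,2)=1
t=3: g(3,-3)=1 g(3,-1)=3 g(3,1)=3
t=4: g(4,-4)=1 g(4,-2)=4 g(4,0)=6 g(4,2)=3
t=5: g(5,-5)=1 g(5,-3)=5 g(5,-1)=10 g(5,1)=9
t=6: g(6,-6)=1 g(6,-4)=6 g(6,-2)=15 g(6,0)=19 g(6,2)=9
t=7: g(7,-7)=1 g(7,-5)=7 g(7,-3)=21 g(7,-1)=34 g(7,1)=28
t=8: g(8,-8)=1 g(8,-6)=8 g(8,-4)=28 g(8,-2)=55 g(8,0)=62 g(8,2)=28
t=9: g(9,-9)=1 g(9,-7)=9 g(9,-5)=36 g(9,-3)=83 g(9,-1)=117 g(9,1)=90
Paths never hitting 3: Σ_s g(9,s) = 336
Paths hitting 3: 2^9 - 336 = 176
P = 176/512 = 11/32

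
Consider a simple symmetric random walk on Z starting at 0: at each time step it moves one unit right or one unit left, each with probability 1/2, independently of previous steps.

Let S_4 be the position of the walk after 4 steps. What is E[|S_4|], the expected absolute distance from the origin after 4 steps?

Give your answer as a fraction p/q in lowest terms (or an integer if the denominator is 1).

S_4 takes values m ≡ 0 (mod 2) with |m| ≤ 4; P(S_4=m) = C(4,(4+m)/2)/2^4.
Total paths: 2^4 = 16
Distribution: P(S=-4)=1/16, P(S=-2)=4/16, P(S=0)=6/16, P(S=2)=4/16, P(S=4)=1/16
E[|S_4|] = Σ_m |m|·P(S_4=m) = 24/16 = 3/2

Answer: 3/2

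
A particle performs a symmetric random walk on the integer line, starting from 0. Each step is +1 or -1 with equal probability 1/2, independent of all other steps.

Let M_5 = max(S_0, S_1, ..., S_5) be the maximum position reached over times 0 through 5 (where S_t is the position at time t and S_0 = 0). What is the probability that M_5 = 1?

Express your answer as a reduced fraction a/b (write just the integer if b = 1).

Answer: 5/16

Derivation:
Let M_5 = max(S_0,...,S_5). Use the reflection principle: for j ≥ 1, #{paths with M_5 ≥ j} = #{S_5 ≥ j} + #{S_5 ≥ j+1}.
By reflection, #{M_5 ≥ 1} = #{S_5 ≥ 1} + #{S_5 ≥ 2} = 16 + 6 = 22.
#{M_5 ≥ 2} = #{S_5 ≥ 2} + #{S_5 ≥ 3} = 6 + 6 = 12.
#{M_5 = 1} = 22 - 12 = 10.
P(M_5 = 1) = 10/32 = 5/16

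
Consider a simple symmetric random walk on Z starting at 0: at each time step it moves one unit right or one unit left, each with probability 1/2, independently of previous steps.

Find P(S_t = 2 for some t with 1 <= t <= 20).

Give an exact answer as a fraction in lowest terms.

Count via complement. Let g(t,s) = #length-t paths at position s with S_1..S_t all ≠ 2.
g(t,s) = g(t-1,s-1) + g(t-1,s+1) for s ≠ 2; g(t,2) = 0.
t=0: g(0,0)=1
t=1: g(1,-1)=1 g(1,1)=1
t=2: g(2,-2)=1 g(2,0)=2
t=3: g(3,-3)=1 g(3,-1)=3 g(3,1)=2
t=4: g(4,-4)=1 g(4,-2)=4 g(4,0)=5
t=5: g(5,-5)=1 g(5,-3)=5 g(5,-1)=9 g(5,1)=5
t=6: g(6,-6)=1 g(6,-4)=6 g(6,-2)=14 g(6,0)=14
t=7: g(7,-7)=1 g(7,-5)=7 g(7,-3)=20 g(7,-1)=28 g(7,1)=14
t=8: g(8,-8)=1 g(8,-6)=8 g(8,-4)=27 g(8,-2)=48 g(8,0)=42
t=9: g(9,-9)=1 g(9,-7)=9 g(9,-5)=35 g(9,-3)=75 g(9,-1)=90 g(9,1)=42
t=10: g(10,-10)=1 g(10,-8)=10 g(10,-6)=44 g(10,-4)=110 g(10,-2)=165 g(10,0)=132
t=11: g(11,-11)=1 g(11,-9)=11 g(11,-7)=54 g(11,-5)=154 g(11,-3)=275 g(11,-1)=297 g(11,1)=132
t=12: g(12,-12)=1 g(12,-10)=12 g(12,-8)=65 g(12,-6)=208 g(12,-4)=429 g(12,-2)=572 g(12,0)=429
t=13: g(13,-13)=1 g(13,-11)=13 g(13,-9)=77 g(13,-7)=273 g(13,-5)=637 g(13,-3)=1001 g(13,-1)=1001 g(13,1)=429
t=14: g(14,-14)=1 g(14,-12)=14 g(14,-10)=90 g(14,-8)=350 g(14,-6)=910 g(14,-4)=1638 g(14,-2)=2002 g(14,0)=1430
t=15: g(15,-15)=1 g(15,-13)=15 g(15,-11)=104 g(15,-9)=440 g(15,-7)=1260 g(15,-5)=2548 g(15,-3)=3640 g(15,-1)=3432 g(15,1)=1430
t=16: g(16,-16)=1 g(16,-14)=16 g(16,-12)=119 g(16,-10)=544 g(16,-8)=1700 g(16,-6)=3808 g(16,-4)=6188 g(16,-2)=7072 g(16,0)=4862
t=17: g(17,-17)=1 g(17,-15)=17 g(17,-13)=135 g(17,-11)=663 g(17,-9)=2244 g(17,-7)=5508 g(17,-5)=9996 g(17,-3)=13260 g(17,-1)=11934 g(17,1)=4862
t=18: g(18,-18)=1 g(18,-16)=18 g(18,-14)=152 g(18,-12)=798 g(18,-10)=2907 g(18,-8)=7752 g(18,-6)=15504 g(18,-4)=23256 g(18,-2)=25194 g(18,0)=16796
t=19: g(19,-19)=1 g(19,-17)=19 g(19,-15)=170 g(19,-13)=950 g(19,-11)=3705 g(19,-9)=10659 g(19,-7)=23256 g(19,-5)=38760 g(19,-3)=48450 g(19,-1)=41990 g(19,1)=16796
t=20: g(20,-20)=1 g(20,-18)=20 g(20,-16)=189 g(20,-14)=1120 g(20,-12)=4655 g(20,-10)=14364 g(20,-8)=33915 g(20,-6)=62016 g(20,-4)=87210 g(20,-2)=90440 g(20,0)=58786
Paths never hitting 2: Σ_s g(20,s) = 352716
Paths hitting 2: 2^20 - 352716 = 695860
P = 695860/1048576 = 173965/262144

Answer: 173965/262144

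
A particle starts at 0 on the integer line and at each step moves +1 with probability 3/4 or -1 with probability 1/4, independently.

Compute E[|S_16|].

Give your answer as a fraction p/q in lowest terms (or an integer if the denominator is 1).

S_16 takes values m ≡ 0 (mod 2) with |m| ≤ 16; P(S_16=m) = C(16,(16+m)/2) · (3/4)^((16+m)/2) · (1/4)^((16-m)/2).
Distribution: P(S=-16)=1/4294967296, P(S=-14)=3/268435456, P(S=-12)=135/536870912, P(S=-10)=945/268435456, P(S=-8)=36855/1073741824, P(S=-6)=66339/268435456, P(S=-4)=729729/536870912, P(S=-2)=1563705/268435456, P(S=0)=42220035/2147483648, P(S=2)=14073345/268435456, P(S=4)=59108049/536870912, P(S=6)=48361131/268435456, P(S=8)=241805655/1073741824, P(S=10)=55801305/268435456, P(S=12)=71744535/536870912, P(S=14)=14348907/268435456, P(S=16)=43046721/4294967296
E[|S_16|] = Σ_m |m|·P(S_16=m) = 1078810739/134217728

Answer: 1078810739/134217728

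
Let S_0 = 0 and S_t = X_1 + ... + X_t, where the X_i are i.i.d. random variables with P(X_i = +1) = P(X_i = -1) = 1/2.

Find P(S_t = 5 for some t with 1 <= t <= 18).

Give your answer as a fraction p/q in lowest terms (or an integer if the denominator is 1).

Answer: 7795/32768

Derivation:
Count via complement. Let g(t,s) = #length-t paths at position s with S_1..S_t all ≠ 5.
g(t,s) = g(t-1,s-1) + g(t-1,s+1) for s ≠ 5; g(t,5) = 0.
t=0: g(0,0)=1
t=1: g(1,-1)=1 g(1,1)=1
t=2: g(2,-2)=1 g(2,0)=2 g(2,2)=1
t=3: g(3,-3)=1 g(3,-1)=3 g(3,1)=3 g(3,3)=1
t=4: g(4,-4)=1 g(4,-2)=4 g(4,0)=6 g(4,2)=4 g(4,4)=1
t=5: g(5,-5)=1 g(5,-3)=5 g(5,-1)=10 g(5,1)=10 g(5,3)=5
t=6: g(6,-6)=1 g(6,-4)=6 g(6,-2)=15 g(6,0)=20 g(6,2)=15 g(6,4)=5
t=7: g(7,-7)=1 g(7,-5)=7 g(7,-3)=21 g(7,-1)=35 g(7,1)=35 g(7,3)=20
t=8: g(8,-8)=1 g(8,-6)=8 g(8,-4)=28 g(8,-2)=56 g(8,0)=70 g(8,2)=55 g(8,4)=20
t=9: g(9,-9)=1 g(9,-7)=9 g(9,-5)=36 g(9,-3)=84 g(9,-1)=126 g(9,1)=125 g(9,3)=75
t=10: g(10,-10)=1 g(10,-8)=10 g(10,-6)=45 g(10,-4)=120 g(10,-2)=210 g(10,0)=251 g(10,2)=200 g(10,4)=75
t=11: g(11,-11)=1 g(11,-9)=11 g(11,-7)=55 g(11,-5)=165 g(11,-3)=330 g(11,-1)=461 g(11,1)=451 g(11,3)=275
t=12: g(12,-12)=1 g(12,-10)=12 g(12,-8)=66 g(12,-6)=220 g(12,-4)=495 g(12,-2)=791 g(12,0)=912 g(12,2)=726 g(12,4)=275
t=13: g(13,-13)=1 g(13,-11)=13 g(13,-9)=78 g(13,-7)=286 g(13,-5)=715 g(13,-3)=1286 g(13,-1)=1703 g(13,1)=1638 g(13,3)=1001
t=14: g(14,-14)=1 g(14,-12)=14 g(14,-10)=91 g(14,-8)=364 g(14,-6)=1001 g(14,-4)=2001 g(14,-2)=2989 g(14,0)=3341 g(14,2)=2639 g(14,4)=1001
t=15: g(15,-15)=1 g(15,-13)=15 g(15,-11)=105 g(15,-9)=455 g(15,-7)=1365 g(15,-5)=3002 g(15,-3)=4990 g(15,-1)=6330 g(15,1)=5980 g(15,3)=3640
t=16: g(16,-16)=1 g(16,-14)=16 g(16,-12)=120 g(16,-10)=560 g(16,-8)=1820 g(16,-6)=4367 g(16,-4)=7992 g(16,-2)=11320 g(16,0)=12310 g(16,2)=9620 g(16,4)=3640
t=17: g(17,-17)=1 g(17,-15)=17 g(17,-13)=136 g(17,-11)=680 g(17,-9)=2380 g(17,-7)=6187 g(17,-5)=12359 g(17,-3)=19312 g(17,-1)=23630 g(17,1)=21930 g(17,3)=13260
t=18: g(18,-18)=1 g(18,-16)=18 g(18,-14)=153 g(18,-12)=816 g(18,-10)=3060 g(18,-8)=8567 g(18,-6)=18546 g(18,-4)=31671 g(18,-2)=42942 g(18,0)=45560 g(18,2)=35190 g(18,4)=13260
Paths never hitting 5: Σ_s g(18,s) = 199784
Paths hitting 5: 2^18 - 199784 = 62360
P = 62360/262144 = 7795/32768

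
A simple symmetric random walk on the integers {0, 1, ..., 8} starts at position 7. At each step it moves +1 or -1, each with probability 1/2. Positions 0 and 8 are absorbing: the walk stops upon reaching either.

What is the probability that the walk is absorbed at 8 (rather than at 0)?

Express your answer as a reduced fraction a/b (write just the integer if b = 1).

Symmetric walk (p = 1/2): the harmonic-function argument gives P(hit 8 before 0 | start at 7) = a/N.
P = 7/8 = 7/8

Answer: 7/8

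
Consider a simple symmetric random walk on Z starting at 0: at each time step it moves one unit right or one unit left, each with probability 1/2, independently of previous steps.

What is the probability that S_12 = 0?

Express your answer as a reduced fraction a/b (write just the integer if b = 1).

To return to 0 after 12 steps: need exactly 6 steps of +1 and 6 of -1.
Favorable paths: C(12,6) = 924
Total paths: 2^12 = 4096
P = 924/4096 = 231/1024

Answer: 231/1024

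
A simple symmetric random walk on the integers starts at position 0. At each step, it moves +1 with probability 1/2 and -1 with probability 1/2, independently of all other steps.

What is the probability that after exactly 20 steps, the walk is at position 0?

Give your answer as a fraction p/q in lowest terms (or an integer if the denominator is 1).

Answer: 46189/262144

Derivation:
To return to 0 after 20 steps: need exactly 10 steps of +1 and 10 of -1.
Favorable paths: C(20,10) = 184756
Total paths: 2^20 = 1048576
P = 184756/1048576 = 46189/262144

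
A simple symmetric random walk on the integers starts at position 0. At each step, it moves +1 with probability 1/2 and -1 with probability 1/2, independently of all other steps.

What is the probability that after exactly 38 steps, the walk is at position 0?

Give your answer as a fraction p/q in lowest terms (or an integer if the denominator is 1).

Answer: 4418157975/34359738368

Derivation:
To return to 0 after 38 steps: need exactly 19 steps of +1 and 19 of -1.
Favorable paths: C(38,19) = 35345263800
Total paths: 2^38 = 274877906944
P = 35345263800/274877906944 = 4418157975/34359738368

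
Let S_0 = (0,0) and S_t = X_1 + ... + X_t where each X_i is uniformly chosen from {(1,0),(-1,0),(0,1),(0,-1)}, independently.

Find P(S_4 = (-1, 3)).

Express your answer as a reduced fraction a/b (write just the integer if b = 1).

Answer: 1/64

Derivation:
Let h be the number of horizontal steps (so 4-h are vertical). To end at (-1,3) need (h-1)/2 right-steps and ((4-h)+3)/2 up-steps.
Sum over h with 1 ≤ h ≤ 1, h ≡ 1 (mod 2), 4-h ≡ 1 (mod 2):
h=1: C(4,1)·C(1,0)·C(3,3) = 4·1·1 = 4
Total favorable: 4
Total paths: 4^4 = 256
P = 4/256 = 1/64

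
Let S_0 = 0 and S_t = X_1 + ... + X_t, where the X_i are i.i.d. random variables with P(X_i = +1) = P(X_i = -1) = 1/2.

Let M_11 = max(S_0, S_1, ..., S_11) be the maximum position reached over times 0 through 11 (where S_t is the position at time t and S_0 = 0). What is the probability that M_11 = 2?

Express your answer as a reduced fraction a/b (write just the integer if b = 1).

Let M_11 = max(S_0,...,S_11). Use the reflection principle: for j ≥ 1, #{paths with M_11 ≥ j} = #{S_11 ≥ j} + #{S_11 ≥ j+1}.
By reflection, #{M_11 ≥ 2} = #{S_11 ≥ 2} + #{S_11 ≥ 3} = 562 + 562 = 1124.
#{M_11 ≥ 3} = #{S_11 ≥ 3} + #{S_11 ≥ 4} = 562 + 232 = 794.
#{M_11 = 2} = 1124 - 794 = 330.
P(M_11 = 2) = 330/2048 = 165/1024

Answer: 165/1024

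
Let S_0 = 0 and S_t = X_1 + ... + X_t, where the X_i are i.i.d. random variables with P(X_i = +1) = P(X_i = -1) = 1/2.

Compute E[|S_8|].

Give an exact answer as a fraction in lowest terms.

S_8 takes values m ≡ 0 (mod 2) with |m| ≤ 8; P(S_8=m) = C(8,(8+m)/2)/2^8.
Total paths: 2^8 = 256
Distribution: P(S=-8)=1/256, P(S=-6)=8/256, P(S=-4)=28/256, P(S=-2)=56/256, P(S=0)=70/256, P(S=2)=56/256, P(S=4)=28/256, P(S=6)=8/256, P(S=8)=1/256
E[|S_8|] = Σ_m |m|·P(S_8=m) = 560/256 = 35/16

Answer: 35/16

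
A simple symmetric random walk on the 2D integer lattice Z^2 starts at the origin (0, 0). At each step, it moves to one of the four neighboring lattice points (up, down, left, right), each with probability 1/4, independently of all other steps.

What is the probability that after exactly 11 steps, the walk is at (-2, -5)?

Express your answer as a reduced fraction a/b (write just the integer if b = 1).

Answer: 9075/2097152

Derivation:
Let h be the number of horizontal steps (so 11-h are vertical). To end at (-2,-5) need (h-2)/2 right-steps and ((11-h)-5)/2 up-steps.
Sum over h with 2 ≤ h ≤ 6, h ≡ 0 (mod 2), 11-h ≡ 1 (mod 2):
h=2: C(11,2)·C(2,0)·C(9,2) = 55·1·36 = 1980
h=4: C(11,4)·C(4,1)·C(7,1) = 330·4·7 = 9240
h=6: C(11,6)·C(6,2)·C(5,0) = 462·15·1 = 6930
Total favorable: 18150
Total paths: 4^11 = 4194304
P = 18150/4194304 = 9075/2097152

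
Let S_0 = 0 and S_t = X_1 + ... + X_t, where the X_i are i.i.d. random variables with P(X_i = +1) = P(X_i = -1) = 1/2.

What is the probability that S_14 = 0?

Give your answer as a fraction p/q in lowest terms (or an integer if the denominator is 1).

Answer: 429/2048

Derivation:
To return to 0 after 14 steps: need exactly 7 steps of +1 and 7 of -1.
Favorable paths: C(14,7) = 3432
Total paths: 2^14 = 16384
P = 3432/16384 = 429/2048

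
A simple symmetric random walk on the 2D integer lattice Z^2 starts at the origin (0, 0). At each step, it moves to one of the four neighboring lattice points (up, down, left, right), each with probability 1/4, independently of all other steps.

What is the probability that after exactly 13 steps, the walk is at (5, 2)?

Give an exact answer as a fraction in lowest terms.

Let h be the number of horizontal steps (so 13-h are vertical). To end at (5,2) need (h+5)/2 right-steps and ((13-h)+2)/2 up-steps.
Sum over h with 5 ≤ h ≤ 11, h ≡ 1 (mod 2), 13-h ≡ 0 (mod 2):
h=5: C(13,5)·C(5,5)·C(8,5) = 1287·1·56 = 72072
h=7: C(13,7)·C(7,6)·C(6,4) = 1716·7·15 = 180180
h=9: C(13,9)·C(9,7)·C(4,3) = 715·36·4 = 102960
h=11: C(13,11)·C(11,8)·C(2,2) = 78·165·1 = 12870
Total favorable: 368082
Total paths: 4^13 = 67108864
P = 368082/67108864 = 184041/33554432

Answer: 184041/33554432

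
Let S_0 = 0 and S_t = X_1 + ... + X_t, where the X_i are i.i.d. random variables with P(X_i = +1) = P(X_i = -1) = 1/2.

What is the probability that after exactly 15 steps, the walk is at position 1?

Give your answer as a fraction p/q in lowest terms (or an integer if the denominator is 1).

To reach position 1 after 15 steps: need 8 steps of +1 and 7 of -1.
Favorable paths: C(15,8) = 6435
Total paths: 2^15 = 32768
P = 6435/32768 = 6435/32768

Answer: 6435/32768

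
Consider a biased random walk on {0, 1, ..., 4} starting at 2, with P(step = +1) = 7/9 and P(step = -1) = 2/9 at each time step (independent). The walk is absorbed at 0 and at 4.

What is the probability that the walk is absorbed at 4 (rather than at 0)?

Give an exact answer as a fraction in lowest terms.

Biased walk: p = 7/9, q = 2/9, r = q/p = 2/7
Gambler's ruin: P(hit 4 before 0 | start at 2) = (1 - r^a)/(1 - r^N)
r^2 = 4/49; r^4 = 16/2401
P = (1 - 4/49) / (1 - 16/2401) = 45/49 / 2385/2401 = 49/53

Answer: 49/53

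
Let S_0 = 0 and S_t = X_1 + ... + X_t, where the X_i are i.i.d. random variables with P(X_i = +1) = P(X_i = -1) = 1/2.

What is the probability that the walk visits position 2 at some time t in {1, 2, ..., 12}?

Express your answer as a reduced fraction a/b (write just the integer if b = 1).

Answer: 595/1024

Derivation:
Count via complement. Let g(t,s) = #length-t paths at position s with S_1..S_t all ≠ 2.
g(t,s) = g(t-1,s-1) + g(t-1,s+1) for s ≠ 2; g(t,2) = 0.
t=0: g(0,0)=1
t=1: g(1,-1)=1 g(1,1)=1
t=2: g(2,-2)=1 g(2,0)=2
t=3: g(3,-3)=1 g(3,-1)=3 g(3,1)=2
t=4: g(4,-4)=1 g(4,-2)=4 g(4,0)=5
t=5: g(5,-5)=1 g(5,-3)=5 g(5,-1)=9 g(5,1)=5
t=6: g(6,-6)=1 g(6,-4)=6 g(6,-2)=14 g(6,0)=14
t=7: g(7,-7)=1 g(7,-5)=7 g(7,-3)=20 g(7,-1)=28 g(7,1)=14
t=8: g(8,-8)=1 g(8,-6)=8 g(8,-4)=27 g(8,-2)=48 g(8,0)=42
t=9: g(9,-9)=1 g(9,-7)=9 g(9,-5)=35 g(9,-3)=75 g(9,-1)=90 g(9,1)=42
t=10: g(10,-10)=1 g(10,-8)=10 g(10,-6)=44 g(10,-4)=110 g(10,-2)=165 g(10,0)=132
t=11: g(11,-11)=1 g(11,-9)=11 g(11,-7)=54 g(11,-5)=154 g(11,-3)=275 g(11,-1)=297 g(11,1)=132
t=12: g(12,-12)=1 g(12,-10)=12 g(12,-8)=65 g(12,-6)=208 g(12,-4)=429 g(12,-2)=572 g(12,0)=429
Paths never hitting 2: Σ_s g(12,s) = 1716
Paths hitting 2: 2^12 - 1716 = 2380
P = 2380/4096 = 595/1024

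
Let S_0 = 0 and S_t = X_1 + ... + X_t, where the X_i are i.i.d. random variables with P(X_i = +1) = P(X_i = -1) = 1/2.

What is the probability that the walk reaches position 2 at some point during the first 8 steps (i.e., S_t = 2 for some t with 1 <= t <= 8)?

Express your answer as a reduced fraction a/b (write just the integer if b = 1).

Answer: 65/128

Derivation:
Count via complement. Let g(t,s) = #length-t paths at position s with S_1..S_t all ≠ 2.
g(t,s) = g(t-1,s-1) + g(t-1,s+1) for s ≠ 2; g(t,2) = 0.
t=0: g(0,0)=1
t=1: g(1,-1)=1 g(1,1)=1
t=2: g(2,-2)=1 g(2,0)=2
t=3: g(3,-3)=1 g(3,-1)=3 g(3,1)=2
t=4: g(4,-4)=1 g(4,-2)=4 g(4,0)=5
t=5: g(5,-5)=1 g(5,-3)=5 g(5,-1)=9 g(5,1)=5
t=6: g(6,-6)=1 g(6,-4)=6 g(6,-2)=14 g(6,0)=14
t=7: g(7,-7)=1 g(7,-5)=7 g(7,-3)=20 g(7,-1)=28 g(7,1)=14
t=8: g(8,-8)=1 g(8,-6)=8 g(8,-4)=27 g(8,-2)=48 g(8,0)=42
Paths never hitting 2: Σ_s g(8,s) = 126
Paths hitting 2: 2^8 - 126 = 130
P = 130/256 = 65/128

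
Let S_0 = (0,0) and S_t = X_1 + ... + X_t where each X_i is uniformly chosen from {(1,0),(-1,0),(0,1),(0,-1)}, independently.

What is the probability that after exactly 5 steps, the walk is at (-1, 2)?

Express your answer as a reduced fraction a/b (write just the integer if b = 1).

Let h be the number of horizontal steps (so 5-h are vertical). To end at (-1,2) need (h-1)/2 right-steps and ((5-h)+2)/2 up-steps.
Sum over h with 1 ≤ h ≤ 3, h ≡ 1 (mod 2), 5-h ≡ 0 (mod 2):
h=1: C(5,1)·C(1,0)·C(4,3) = 5·1·4 = 20
h=3: C(5,3)·C(3,1)·C(2,2) = 10·3·1 = 30
Total favorable: 50
Total paths: 4^5 = 1024
P = 50/1024 = 25/512

Answer: 25/512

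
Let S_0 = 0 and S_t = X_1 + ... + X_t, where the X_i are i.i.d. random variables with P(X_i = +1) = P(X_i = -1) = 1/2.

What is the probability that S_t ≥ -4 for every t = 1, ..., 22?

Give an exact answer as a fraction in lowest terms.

Answer: 748391/1048576

Derivation:
Let f(t,s) = #length-t paths at position s with S_1..S_t all ≥ -4.
f(t,s) = f(t-1,s-1) + f(t-1,s+1) for s ≥ -4; f(t,s) = 0 for s < -4.
t=0: f(0,0)=1
t=1: f(1,-1)=1 f(1,1)=1
t=2: f(2,-2)=1 f(2,0)=2 f(2,2)=1
t=3: f(3,-3)=1 f(3,-1)=3 f(3,1)=3 f(3,3)=1
t=4: f(4,-4)=1 f(4,-2)=4 f(4,0)=6 f(4,2)=4 f(4,4)=1
t=5: f(5,-3)=5 f(5,-1)=10 f(5,1)=10 f(5,3)=5 f(5,5)=1
t=6: f(6,-4)=5 f(6,-2)=15 f(6,0)=20 f(6,2)=15 f(6,4)=6 f(6,6)=1
t=7: f(7,-3)=20 f(7,-1)=35 f(7,1)=35 f(7,3)=21 f(7,5)=7 f(7,7)=1
t=8: f(8,-4)=20 f(8,-2)=55 f(8,0)=70 f(8,2)=56 f(8,4)=28 f(8,6)=8 f(8,8)=1
t=9: f(9,-3)=75 f(9,-1)=125 f(9,1)=126 f(9,3)=84 f(9,5)=36 f(9,7)=9 f(9,9)=1
t=10: f(10,-4)=75 f(10,-2)=200 f(10,0)=251 f(10,2)=210 f(10,4)=120 f(10,6)=45 f(10,8)=10 f(10,10)=1
t=11: f(11,-3)=275 f(11,-1)=451 f(11,1)=461 f(11,3)=330 f(11,5)=165 f(11,7)=55 f(11,9)=11 f(11,11)=1
t=12: f(12,-4)=275 f(12,-2)=726 f(12,0)=912 f(12,2)=791 f(12,4)=495 f(12,6)=220 f(12,8)=66 f(12,10)=12 f(12,12)=1
t=13: f(13,-3)=1001 f(13,-1)=1638 f(13,1)=1703 f(13,3)=1286 f(13,5)=715 f(13,7)=286 f(13,9)=78 f(13,11)=13 f(13,13)=1
t=14: f(14,-4)=1001 f(14,-2)=2639 f(14,0)=3341 f(14,2)=2989 f(14,4)=2001 f(14,6)=1001 f(14,8)=364 f(14,10)=91 f(14,12)=14 f(14,14)=1
t=15: f(15,-3)=3640 f(15,-1)=5980 f(15,1)=6330 f(15,3)=4990 f(15,5)=3002 f(15,7)=1365 f(15,9)=455 f(15,11)=105 f(15,13)=15 f(15,15)=1
t=16: f(16,-4)=3640 f(16,-2)=9620 f(16,0)=12310 f(16,2)=11320 f(16,4)=7992 f(16,6)=4367 f(16,8)=1820 f(16,10)=560 f(16,12)=120 f(16,14)=16 f(16,16)=1
t=17: f(17,-3)=13260 f(17,-1)=21930 f(17,1)=23630 f(17,3)=19312 f(17,5)=12359 f(17,7)=6187 f(17,9)=2380 f(17,11)=680 f(17,13)=136 f(17,15)=17 f(17,17)=1
t=18: f(18,-4)=13260 f(18,-2)=35190 f(18,0)=45560 f(18,2)=42942 f(18,4)=31671 f(18,6)=18546 f(18,8)=8567 f(18,10)=3060 f(18,12)=816 f(18,14)=153 f(18,16)=18 f(18,18)=1
t=19: f(19,-3)=48450 f(19,-1)=80750 f(19,1)=88502 f(19,3)=74613 f(19,5)=50217 f(19,7)=27113 f(19,9)=11627 f(19,11)=3876 f(19,13)=969 f(19,15)=171 f(19,17)=19 f(19,19)=1
t=20: f(20,-4)=48450 f(20,-2)=129200 f(20,0)=169252 f(20,2)=163115 f(20,4)=124830 f(20,6)=77330 f(20,8)=38740 f(20,10)=15503 f(20,12)=4845 f(20,14)=1140 f(20,16)=190 f(20,18)=20 f(20,20)=1
t=21: f(21,-3)=177650 f(21,-1)=298452 f(21,1)=332367 f(21,3)=287945 f(21,5)=202160 f(21,7)=116070 f(21,9)=54243 f(21,11)=20348 f(21,13)=5985 f(21,15)=1330 f(21,17)=210 f(21,19)=21 f(21,21)=1
t=22: f(22,-4)=177650 f(22,-2)=476102 f(22,0)=630819 f(22,2)=620312 f(22,4)=490105 f(22,6)=318230 f(22,8)=170313 f(22,10)=74591 f(22,12)=26333 f(22,14)=7315 f(22,16)=1540 f(22,18)=231 f(22,20)=22 f(22,22)=1
Σ_s f(22,s) = 2993564
P = 2993564/4194304 = 748391/1048576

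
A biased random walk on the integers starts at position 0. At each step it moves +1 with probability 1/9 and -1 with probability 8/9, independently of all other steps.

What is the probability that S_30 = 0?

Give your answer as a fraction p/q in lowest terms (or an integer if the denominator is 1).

To be at 0 after 30 steps: need exactly 15 steps of +1 and 15 of -1.
Number of such sequences: C(30,15) = 155117520
Each has probability (1/9)^15 · (8/9)^15 = 35184372088832/42391158275216203514294433201
P = 155117520 · 35184372088832/42391158275216203514294433201 = 606412504575204392960/4710128697246244834921603689

Answer: 606412504575204392960/4710128697246244834921603689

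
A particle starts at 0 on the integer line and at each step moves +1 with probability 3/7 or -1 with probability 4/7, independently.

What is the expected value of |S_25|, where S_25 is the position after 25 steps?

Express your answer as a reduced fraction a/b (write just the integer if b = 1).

Answer: 136319937330645599575/27368747340080916343

Derivation:
S_25 takes values m ≡ 1 (mod 2) with |m| ≤ 25; P(S_25=m) = C(25,(25+m)/2) · (3/7)^((25+m)/2) · (4/7)^((25-m)/2).
Distribution: P(S=-25)=1125899906842624/1341068619663964900807, P(S=-23)=21110623253299200/1341068619663964900807, P(S=-21)=189995609279692800/1341068619663964900807, P(S=-19)=1092474753358233600/1341068619663964900807, P(S=-17)=4506458357602713600/1341068619663964900807, P(S=-15)=2027906260921221120/191581231380566414401, P(S=-13)=5069765652303052800/191581231380566414401, P(S=-11)=72244160545318502400/1341068619663964900807, P(S=-9)=121912020920224972800/1341068619663964900807, P(S=-7)=172708696303652044800/1341068619663964900807, P(S=-5)=207250435564382453760/1341068619663964900807, P(S=-3)=211960672736300236800/1341068619663964900807, P(S=-1)=26495084092037529600/191581231380566414401, P(S=1)=19871313069028147200/191581231380566414401, P(S=3)=89420908810626662400/1341068619663964900807, P(S=5)=49181499845844664320/1341068619663964900807, P(S=7)=23053828052739686400/1341068619663964900807, P(S=9)=9153725844470169600/1341068619663964900807, P(S=11)=3051241948156723200/1341068619663964900807, P(S=13)=120443761111449600/191581231380566414401, P(S=15)=27099846250076160/191581231380566414401, P(S=17)=33874807812595200/1341068619663964900807, P(S=19)=4619291974444800/1341068619663964900807, P(S=21)=451887258369600/1341068619663964900807, P(S=23)=28242953648100/1341068619663964900807, P(S=25)=847288609443/1341068619663964900807
E[|S_25|] = Σ_m |m|·P(S_25=m) = 136319937330645599575/27368747340080916343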